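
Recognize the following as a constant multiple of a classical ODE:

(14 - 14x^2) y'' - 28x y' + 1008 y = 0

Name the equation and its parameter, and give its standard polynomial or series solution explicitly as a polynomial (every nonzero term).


All three coefficients share the factor 14; dividing through by 14 gives  (1 - x^2) y'' - 2x y' + 72 y = 0.
This matches the Legendre equation (1 - x^2) y'' - 2x y' + n(n+1) y = 0 (note the -2x y' term) with n(n+1) = 72, so n = 8; the polynomial solution is P_8(x).
With y = sum_k a_k x^k, matching x^k gives (k+2)(k+1) a_{k+2} = [k(k+1) - n(n+1)] a_k = (k - 8)(k + 9) a_k. The right side vanishes at k = 8, so the series with the parity of 8 terminates at degree 8.
Standard normalization (P_n(1) = 1): leading coefficient (2n)!/(2^n (n!)^2) = 20922789888000/(256*1625702400) = 6435/128, so a_8 = 6435/128. Work downward with a_k = (k+1)(k+2) a_{k+2} / ((k - 8)(k + 9)):
  a_6 = (7)(8)(6435/128) / ((6 - 8)(6 + 9)) = (45045/16)/(-30) = -3003/32
  a_4 = (5)(6)(-3003/32) / ((4 - 8)(4 + 9)) = (-45045/16)/(-52) = 3465/64
  a_2 = (3)(4)(3465/64) / ((2 - 8)(2 + 9)) = (10395/16)/(-66) = -315/32
  a_0 = (1)(2)(-315/32) / ((0 - 8)(0 + 9)) = (-315/16)/(-72) = 35/128
Hence P_8(x) = 6435 x^8/128 - 3003 x^6/32 + 3465 x^4/64 - 315 x^2/32 + 35/128.

P_8(x); series = 6435 x^8/128 - 3003 x^6/32 + 3465 x^4/64 - 315 x^2/32 + 35/128


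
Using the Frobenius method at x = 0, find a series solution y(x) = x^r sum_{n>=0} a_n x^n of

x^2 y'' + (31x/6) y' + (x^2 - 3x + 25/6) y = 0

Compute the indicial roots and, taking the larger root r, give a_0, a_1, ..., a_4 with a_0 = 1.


Write in Frobenius form y'' + (p(x)/x) y' + (q(x)/x^2) y = 0:
  p(x) = 31/6,  q(x) = x^2 - 3x + 25/6.
Indicial equation: r(r-1) + (31/6) r + (25/6) = 0 -> roots r_1 = -5/3, r_2 = -5/2.
Take r = r_1 = -5/3. Let y(x) = x^r sum_{n>=0} a_n x^n with a_0 = 1.
Substitute y = x^r sum a_n x^n and match x^{r+n}. The recurrence is
  D(n) a_n - 3 a_{n-1} + 1 a_{n-2} = 0,  where D(n) = (r+n)(r+n-1) + (31/6)(r+n) + (25/6).
  a_n = [3 a_{n-1} - 1 a_{n-2}] / D(n).
Since the indicial polynomial factors as (r - r_1)(r - r_2), D(n) = (r_1 + n - r_1)(r_1 + n - r_2) = n(n + 5/6).
Evaluating step by step (a_0 = 1):
  n = 1: D(1) = 1(1 + 5/6) = 11/6; numerator = 3(1) = 3; a_1 = (3)/(11/6) = 18/11
  n = 2: D(2) = 2(2 + 5/6) = 17/3; numerator = 3(18/11) - 1(1) = 43/11; a_2 = (43/11)/(17/3) = 129/187
  n = 3: D(3) = 3(3 + 5/6) = 23/2; numerator = 3(129/187) - 1(18/11) = 81/187; a_3 = (81/187)/(23/2) = 162/4301
  n = 4: D(4) = 4(4 + 5/6) = 58/3; numerator = 3(162/4301) - 1(129/187) = -2481/4301; a_4 = (-2481/4301)/(58/3) = -7443/249458

r = -5/3; a_0 = 1; a_1 = 18/11; a_2 = 129/187; a_3 = 162/4301; a_4 = -7443/249458


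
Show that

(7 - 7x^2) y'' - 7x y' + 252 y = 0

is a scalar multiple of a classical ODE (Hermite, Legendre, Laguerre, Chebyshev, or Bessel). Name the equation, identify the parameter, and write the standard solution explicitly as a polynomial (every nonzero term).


All three coefficients share the factor 7; dividing through by 7 gives  (1 - x^2) y'' - x y' + 36 y = 0.
This matches the Chebyshev equation (1 - x^2) y'' - x y' + n^2 y = 0 (note the -x y' term, not -2x y') with n^2 = 36, so n = 6; the polynomial solution is T_6(x).
With y = sum_k a_k x^k, matching x^k gives (k+2)(k+1) a_{k+2} = (k^2 - n^2) a_k = (k - 6)(k + 6) a_k. The right side vanishes at k = 6, so the series with the parity of 6 terminates at degree 6.
Standard normalization: leading coefficient of T_n is 2^(n-1), so a_6 = 2^5 = 32. Work downward with a_k = (k+1)(k+2) a_{k+2} / ((k - 6)(k + 6)):
  a_4 = (5)(6)(32) / ((4 - 6)(4 + 6)) = 960/(-20) = -48
  a_2 = (3)(4)(-48) / ((2 - 6)(2 + 6)) = -576/(-32) = 18
  a_0 = (1)(2)(18) / ((0 - 6)(0 + 6)) = 36/(-36) = -1
Hence T_6(x) = 32 x^6 - 48 x^4 + 18 x^2 - 1.

T_6(x); series = 32 x^6 - 48 x^4 + 18 x^2 - 1


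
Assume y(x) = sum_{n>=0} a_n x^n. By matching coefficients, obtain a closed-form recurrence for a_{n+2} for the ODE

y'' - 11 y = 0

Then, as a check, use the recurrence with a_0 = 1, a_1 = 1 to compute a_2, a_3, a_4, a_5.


Substitute y = sum_n a_n x^n into y'' + (const) y = 0.
y''(x) = sum_{n>=0} (n+2)(n+1) a_{n+2} x^n.
The ODE becomes sum_n [(n+2)(n+1) a_{n+2} - 11 a_n] x^n = 0.
Setting each coefficient to zero gives the recurrence:
  (n+2)(n+1) a_{n+2} - 11 a_n = 0,
  a_{n+2} = 11 / ((n+1)(n+2)) a_n.

Check with a_0 = 1, a_1 = 1 (apply the recurrence for n = 0, 1, 2, 3): a_0 = 1, a_1 = 1, a_2 = 11/2, a_3 = 11/6, a_4 = 121/24, a_5 = 121/120.

a_{n+2} = 11/((n+1)(n+2)) * a_n; check: a_0 = 1, a_1 = 1, a_2 = 11/2, a_3 = 11/6, a_4 = 121/24, a_5 = 121/120


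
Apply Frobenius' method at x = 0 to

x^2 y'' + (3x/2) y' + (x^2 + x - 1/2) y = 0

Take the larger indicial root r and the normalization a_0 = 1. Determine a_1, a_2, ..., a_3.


Write in Frobenius form y'' + (p(x)/x) y' + (q(x)/x^2) y = 0:
  p(x) = 3/2,  q(x) = x^2 + x - 1/2.
Indicial equation: r(r-1) + (3/2) r + (-1/2) = 0 -> roots r_1 = 1/2, r_2 = -1.
Take r = r_1 = 1/2. Let y(x) = x^r sum_{n>=0} a_n x^n with a_0 = 1.
Substitute y = x^r sum a_n x^n and match x^{r+n}. The recurrence is
  D(n) a_n + 1 a_{n-1} + 1 a_{n-2} = 0,  where D(n) = (r+n)(r+n-1) + (3/2)(r+n) + (-1/2).
  a_n = [-1 a_{n-1} - 1 a_{n-2}] / D(n).
Since the indicial polynomial factors as (r - r_1)(r - r_2), D(n) = (r_1 + n - r_1)(r_1 + n - r_2) = n(n + 3/2).
Evaluating step by step (a_0 = 1):
  n = 1: D(1) = 1(1 + 3/2) = 5/2; numerator = -1(1) = -1; a_1 = (-1)/(5/2) = -2/5
  n = 2: D(2) = 2(2 + 3/2) = 7; numerator = -1(-2/5) - 1(1) = -3/5; a_2 = (-3/5)/(7) = -3/35
  n = 3: D(3) = 3(3 + 3/2) = 27/2; numerator = -1(-3/35) - 1(-2/5) = 17/35; a_3 = (17/35)/(27/2) = 34/945

r = 1/2; a_0 = 1; a_1 = -2/5; a_2 = -3/35; a_3 = 34/945


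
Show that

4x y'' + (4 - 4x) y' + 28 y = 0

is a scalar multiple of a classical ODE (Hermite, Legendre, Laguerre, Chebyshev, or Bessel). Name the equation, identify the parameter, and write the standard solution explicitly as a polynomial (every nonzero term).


All three coefficients share the factor 4; dividing through by 4 gives  x y'' + (1 - x) y' + 7 y = 0.
This matches the Laguerre equation x y'' + (1 - x) y' + n y = 0 with n = 7; the polynomial solution is L_7(x).
With y = sum_k a_k x^k, matching x^k gives (k+1)k a_{k+1} + (k+1) a_{k+1} - k a_k + n a_k = 0, i.e. (k+1)^2 a_{k+1} = (k - n) a_k = (k - 7) a_k. The right side vanishes at k = 7, so the series terminates at degree 7.
Standard normalization L_n(0) = 1 gives a_0 = 1. Work upward with a_{k+1} = (k - 7) a_k / (k+1)^2:
  a_1 = (0 - 7)(1) / 1^2 = -7/1 = -7
  a_2 = (1 - 7)(-7) / 2^2 = 42/4 = 21/2
  a_3 = (2 - 7)(21/2) / 3^2 = (-105/2)/9 = -35/6
  a_4 = (3 - 7)(-35/6) / 4^2 = (70/3)/16 = 35/24
  a_5 = (4 - 7)(35/24) / 5^2 = (-35/8)/25 = -7/40
  a_6 = (5 - 7)(-7/40) / 6^2 = (7/20)/36 = 7/720
  a_7 = (6 - 7)(7/720) / 7^2 = (-7/720)/49 = -1/5040
Hence L_7(x) = -x^7/5040 + 7 x^6/720 - 7 x^5/40 + 35 x^4/24 - 35 x^3/6 + 21 x^2/2 - 7 x + 1.

L_7(x); series = -x^7/5040 + 7 x^6/720 - 7 x^5/40 + 35 x^4/24 - 35 x^3/6 + 21 x^2/2 - 7 x + 1


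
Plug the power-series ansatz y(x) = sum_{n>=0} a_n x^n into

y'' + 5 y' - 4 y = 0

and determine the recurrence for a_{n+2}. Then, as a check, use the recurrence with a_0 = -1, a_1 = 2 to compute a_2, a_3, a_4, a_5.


Substitute y = sum_n a_n x^n.
y''(x) has coefficient (n+2)(n+1) a_{n+2} at x^n;
5 y'(x) has coefficient 5 (n+1) a_{n+1} at x^n;
-4 y(x) has coefficient -4 a_n at x^n.
Matching x^n: (n+2)(n+1) a_{n+2} + 5 (n+1) a_{n+1} - 4 a_n = 0.
Thus a_{n+2} = [-5 (n+1) a_{n+1} + 4 a_n] / ((n+1)(n+2)).

Check with a_0 = -1, a_1 = 2 (apply the recurrence for n = 0, 1, 2, 3): a_0 = -1, a_1 = 2, a_2 = -7, a_3 = 13, a_4 = -223/12, a_5 = 1271/60.

a_(n+2) = [-5 (n+1) a_(n+1) + 4 a_n] / ((n+1)(n+2)); check: a_0 = -1, a_1 = 2, a_2 = -7, a_3 = 13, a_4 = -223/12, a_5 = 1271/60


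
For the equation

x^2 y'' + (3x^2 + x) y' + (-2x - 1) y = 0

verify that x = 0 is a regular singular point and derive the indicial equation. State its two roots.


Divide by x^2 to reach normal form y'' + P_1(x) y' + P_2(x) y = 0 with P_1(x) = 3 + 1/x and P_2(x) = -2/x - 1/x^2.
x = 0 is a singular point because the y'-coefficient 3 + 1/x has a pole at x = 0 and the y-coefficient -2/x - 1/x^2 has a pole at x = 0.
It is a regular singular point because x P_1(x) = p(x) = 3x + 1 and x^2 P_2(x) = q(x) = -2x - 1 are polynomials, hence analytic at x = 0.
p(0) = 1,  q(0) = -1.
Indicial equation: r(r-1) + p(0) r + q(0) = 0, i.e. r^2 + (p(0) - 1) r + q(0) = 0, i.e. r^2 - 1 = 0.
Discriminant: (0)^2 - 4(-1) = 4, so r = (0 ± 2)/2.
Solving: r_1 = 1, r_2 = -1.

indicial: r^2 - 1 = 0; roots r_1 = 1, r_2 = -1


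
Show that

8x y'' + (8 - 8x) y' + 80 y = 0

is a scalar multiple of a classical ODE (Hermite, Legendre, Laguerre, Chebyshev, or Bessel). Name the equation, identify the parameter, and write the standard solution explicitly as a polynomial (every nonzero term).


All three coefficients share the factor 8; dividing through by 8 gives  x y'' + (1 - x) y' + 10 y = 0.
This matches the Laguerre equation x y'' + (1 - x) y' + n y = 0 with n = 10; the polynomial solution is L_10(x).
With y = sum_k a_k x^k, matching x^k gives (k+1)k a_{k+1} + (k+1) a_{k+1} - k a_k + n a_k = 0, i.e. (k+1)^2 a_{k+1} = (k - n) a_k = (k - 10) a_k. The right side vanishes at k = 10, so the series terminates at degree 10.
Standard normalization L_n(0) = 1 gives a_0 = 1. Work upward with a_{k+1} = (k - 10) a_k / (k+1)^2:
  a_1 = (0 - 10)(1) / 1^2 = -10/1 = -10
  a_2 = (1 - 10)(-10) / 2^2 = 90/4 = 45/2
  a_3 = (2 - 10)(45/2) / 3^2 = -180/9 = -20
  a_4 = (3 - 10)(-20) / 4^2 = 140/16 = 35/4
  a_5 = (4 - 10)(35/4) / 5^2 = (-105/2)/25 = -21/10
  a_6 = (5 - 10)(-21/10) / 6^2 = (21/2)/36 = 7/24
  a_7 = (6 - 10)(7/24) / 7^2 = (-7/6)/49 = -1/42
  a_8 = (7 - 10)(-1/42) / 8^2 = (1/14)/64 = 1/896
  a_9 = (8 - 10)(1/896) / 9^2 = (-1/448)/81 = -1/36288
  a_10 = (9 - 10)(-1/36288) / 10^2 = (1/36288)/100 = 1/3628800
Hence L_10(x) = x^10/3628800 - x^9/36288 + x^8/896 - x^7/42 + 7 x^6/24 - 21 x^5/10 + 35 x^4/4 - 20 x^3 + 45 x^2/2 - 10 x + 1.

L_10(x); series = x^10/3628800 - x^9/36288 + x^8/896 - x^7/42 + 7 x^6/24 - 21 x^5/10 + 35 x^4/4 - 20 x^3 + 45 x^2/2 - 10 x + 1


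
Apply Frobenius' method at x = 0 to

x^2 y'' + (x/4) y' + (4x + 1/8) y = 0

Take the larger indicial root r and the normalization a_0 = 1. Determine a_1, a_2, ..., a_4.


Write in Frobenius form y'' + (p(x)/x) y' + (q(x)/x^2) y = 0:
  p(x) = 1/4,  q(x) = 4x + 1/8.
Indicial equation: r(r-1) + (1/4) r + (1/8) = 0 -> roots r_1 = 1/2, r_2 = 1/4.
Take r = r_1 = 1/2. Let y(x) = x^r sum_{n>=0} a_n x^n with a_0 = 1.
Substitute y = x^r sum a_n x^n and match x^{r+n}. The recurrence is
  D(n) a_n + 4 a_{n-1} = 0,  where D(n) = (r+n)(r+n-1) + (1/4)(r+n) + (1/8).
  a_n = -4 / D(n) * a_{n-1}.
Since the indicial polynomial factors as (r - r_1)(r - r_2), D(n) = (r_1 + n - r_1)(r_1 + n - r_2) = n(n + 1/4).
Evaluating step by step (a_0 = 1):
  n = 1: D(1) = 1(1 + 1/4) = 5/4; numerator = -4(1) = -4; a_1 = (-4)/(5/4) = -16/5
  n = 2: D(2) = 2(2 + 1/4) = 9/2; numerator = -4(-16/5) = 64/5; a_2 = (64/5)/(9/2) = 128/45
  n = 3: D(3) = 3(3 + 1/4) = 39/4; numerator = -4(128/45) = -512/45; a_3 = (-512/45)/(39/4) = -2048/1755
  n = 4: D(4) = 4(4 + 1/4) = 17; numerator = -4(-2048/1755) = 8192/1755; a_4 = (8192/1755)/(17) = 8192/29835

r = 1/2; a_0 = 1; a_1 = -16/5; a_2 = 128/45; a_3 = -2048/1755; a_4 = 8192/29835


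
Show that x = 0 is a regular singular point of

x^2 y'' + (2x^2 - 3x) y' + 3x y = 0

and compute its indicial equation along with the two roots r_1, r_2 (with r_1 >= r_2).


Divide by x^2 to reach normal form y'' + P_1(x) y' + P_2(x) y = 0 with P_1(x) = 2 - 3/x and P_2(x) = 3/x.
x = 0 is a singular point because the y'-coefficient 2 - 3/x has a pole at x = 0 and the y-coefficient 3/x has a pole at x = 0.
It is a regular singular point because x P_1(x) = p(x) = 2x - 3 and x^2 P_2(x) = q(x) = 3x are polynomials, hence analytic at x = 0.
p(0) = -3,  q(0) = 0.
Indicial equation: r(r-1) + p(0) r + q(0) = 0, i.e. r^2 + (p(0) - 1) r + q(0) = 0, i.e. r^2 - 4 r = 0.
Discriminant: (-4)^2 - 4(0) = 16, so r = (4 ± 4)/2.
Solving: r_1 = 4, r_2 = 0.

indicial: r^2 - 4 r = 0; roots r_1 = 4, r_2 = 0


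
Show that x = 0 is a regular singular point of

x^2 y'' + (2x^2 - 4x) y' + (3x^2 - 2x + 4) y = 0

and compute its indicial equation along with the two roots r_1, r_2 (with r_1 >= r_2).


Divide by x^2 to reach normal form y'' + P_1(x) y' + P_2(x) y = 0 with P_1(x) = 2 - 4/x and P_2(x) = 3 - 2/x + 4/x^2.
x = 0 is a singular point because the y'-coefficient 2 - 4/x has a pole at x = 0 and the y-coefficient 3 - 2/x + 4/x^2 has a pole at x = 0.
It is a regular singular point because x P_1(x) = p(x) = 2x - 4 and x^2 P_2(x) = q(x) = 3x^2 - 2x + 4 are polynomials, hence analytic at x = 0.
p(0) = -4,  q(0) = 4.
Indicial equation: r(r-1) + p(0) r + q(0) = 0, i.e. r^2 + (p(0) - 1) r + q(0) = 0, i.e. r^2 - 5 r + 4 = 0.
Discriminant: (-5)^2 - 4(4) = 9, so r = (5 ± 3)/2.
Solving: r_1 = 4, r_2 = 1.

indicial: r^2 - 5 r + 4 = 0; roots r_1 = 4, r_2 = 1


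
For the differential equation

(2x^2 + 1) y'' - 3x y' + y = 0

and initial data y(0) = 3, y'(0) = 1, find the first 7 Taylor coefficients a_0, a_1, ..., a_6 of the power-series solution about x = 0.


Ansatz: y(x) = sum_{n>=0} a_n x^n, so y'(x) = sum_{n>=1} n a_n x^(n-1) and y''(x) = sum_{n>=2} n(n-1) a_n x^(n-2).
Substitute into P(x) y'' + Q(x) y' + R(x) y = 0 with P(x) = 2x^2 + 1, Q(x) = -3x, R(x) = 1, and match powers of x.
Initial conditions: a_0 = 3, a_1 = 1.
Setting the coefficient of each power of x to zero and solving order by order (substituting the coefficients already found):
  x^0: 2 a_2 + a_0 = 0  ->  2 a_2 = -a_0 = -3  ->  a_2 = -3/2
  x^1: 6 a_3 - 2 a_1 = 0  ->  6 a_3 = 2 a_1 = 2  ->  a_3 = 1/3
  x^2: 12 a_4 - a_2 = 0  ->  12 a_4 = a_2 = -3/2  ->  a_4 = -1/8
  x^3: 20 a_5 + 4 a_3 = 0  ->  20 a_5 = -4 a_3 = -4/3  ->  a_5 = -1/15
  x^4: 30 a_6 + 13 a_4 = 0  ->  30 a_6 = -13 a_4 = 13/8  ->  a_6 = 13/240
Truncated series: y(x) = 3 + x - (3/2) x^2 + (1/3) x^3 - (1/8) x^4 - (1/15) x^5 + (13/240) x^6 + O(x^7).

a_0 = 3; a_1 = 1; a_2 = -3/2; a_3 = 1/3; a_4 = -1/8; a_5 = -1/15; a_6 = 13/240


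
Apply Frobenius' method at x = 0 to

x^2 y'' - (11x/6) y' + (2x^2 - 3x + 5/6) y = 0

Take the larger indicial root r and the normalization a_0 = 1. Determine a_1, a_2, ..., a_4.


Write in Frobenius form y'' + (p(x)/x) y' + (q(x)/x^2) y = 0:
  p(x) = -11/6,  q(x) = 2x^2 - 3x + 5/6.
Indicial equation: r(r-1) + (-11/6) r + (5/6) = 0 -> roots r_1 = 5/2, r_2 = 1/3.
Take r = r_1 = 5/2. Let y(x) = x^r sum_{n>=0} a_n x^n with a_0 = 1.
Substitute y = x^r sum a_n x^n and match x^{r+n}. The recurrence is
  D(n) a_n - 3 a_{n-1} + 2 a_{n-2} = 0,  where D(n) = (r+n)(r+n-1) + (-11/6)(r+n) + (5/6).
  a_n = [3 a_{n-1} - 2 a_{n-2}] / D(n).
Since the indicial polynomial factors as (r - r_1)(r - r_2), D(n) = (r_1 + n - r_1)(r_1 + n - r_2) = n(n + 13/6).
Evaluating step by step (a_0 = 1):
  n = 1: D(1) = 1(1 + 13/6) = 19/6; numerator = 3(1) = 3; a_1 = (3)/(19/6) = 18/19
  n = 2: D(2) = 2(2 + 13/6) = 25/3; numerator = 3(18/19) - 2(1) = 16/19; a_2 = (16/19)/(25/3) = 48/475
  n = 3: D(3) = 3(3 + 13/6) = 31/2; numerator = 3(48/475) - 2(18/19) = -756/475; a_3 = (-756/475)/(31/2) = -1512/14725
  n = 4: D(4) = 4(4 + 13/6) = 74/3; numerator = 3(-1512/14725) - 2(48/475) = -7512/14725; a_4 = (-7512/14725)/(74/3) = -11268/544825

r = 5/2; a_0 = 1; a_1 = 18/19; a_2 = 48/475; a_3 = -1512/14725; a_4 = -11268/544825


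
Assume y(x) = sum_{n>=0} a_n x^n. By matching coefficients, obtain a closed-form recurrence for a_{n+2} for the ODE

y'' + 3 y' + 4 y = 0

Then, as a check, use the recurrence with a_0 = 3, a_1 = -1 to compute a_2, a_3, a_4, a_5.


Substitute y = sum_n a_n x^n.
y''(x) has coefficient (n+2)(n+1) a_{n+2} at x^n;
3 y'(x) has coefficient 3 (n+1) a_{n+1} at x^n;
4 y(x) has coefficient 4 a_n at x^n.
Matching x^n: (n+2)(n+1) a_{n+2} + 3 (n+1) a_{n+1} + 4 a_n = 0.
Thus a_{n+2} = [-3 (n+1) a_{n+1} - 4 a_n] / ((n+1)(n+2)).

Check with a_0 = 3, a_1 = -1 (apply the recurrence for n = 0, 1, 2, 3): a_0 = 3, a_1 = -1, a_2 = -9/2, a_3 = 31/6, a_4 = -19/8, a_5 = 47/120.

a_(n+2) = [-3 (n+1) a_(n+1) - 4 a_n] / ((n+1)(n+2)); check: a_0 = 3, a_1 = -1, a_2 = -9/2, a_3 = 31/6, a_4 = -19/8, a_5 = 47/120


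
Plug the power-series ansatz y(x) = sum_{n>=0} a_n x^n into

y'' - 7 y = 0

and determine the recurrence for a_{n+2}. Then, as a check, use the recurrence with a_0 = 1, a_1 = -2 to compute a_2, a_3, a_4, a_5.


Substitute y = sum_n a_n x^n into y'' + (const) y = 0.
y''(x) = sum_{n>=0} (n+2)(n+1) a_{n+2} x^n.
The ODE becomes sum_n [(n+2)(n+1) a_{n+2} - 7 a_n] x^n = 0.
Setting each coefficient to zero gives the recurrence:
  (n+2)(n+1) a_{n+2} - 7 a_n = 0,
  a_{n+2} = 7 / ((n+1)(n+2)) a_n.

Check with a_0 = 1, a_1 = -2 (apply the recurrence for n = 0, 1, 2, 3): a_0 = 1, a_1 = -2, a_2 = 7/2, a_3 = -7/3, a_4 = 49/24, a_5 = -49/60.

a_{n+2} = 7/((n+1)(n+2)) * a_n; check: a_0 = 1, a_1 = -2, a_2 = 7/2, a_3 = -7/3, a_4 = 49/24, a_5 = -49/60


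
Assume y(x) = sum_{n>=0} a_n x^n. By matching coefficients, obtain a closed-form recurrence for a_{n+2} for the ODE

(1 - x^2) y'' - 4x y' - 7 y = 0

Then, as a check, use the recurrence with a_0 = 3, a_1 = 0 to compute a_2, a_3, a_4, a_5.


Substitute y = sum_n a_n x^n.
(1 - 1 x^2) y'' contributes (n+2)(n+1) a_{n+2} - n(n-1) a_n at x^n.
-4 x y'(x) contributes -4 n a_n at x^n.
-7 y(x) contributes -7 a_n at x^n.
Matching x^n: (n+2)(n+1) a_{n+2} + (-n(n-1) - 4 n - 7) a_n = 0.
Thus a_{n+2} = (n(n-1) + 4 n + 7) / ((n+1)(n+2)) * a_n.

Check with a_0 = 3, a_1 = 0 (apply the recurrence for n = 0, 1, 2, 3): a_0 = 3, a_1 = 0, a_2 = 21/2, a_3 = 0, a_4 = 119/8, a_5 = 0.

a_(n+2) = (n(n-1) + 4 n + 7) / ((n+1)(n+2)) * a_n; check: a_0 = 3, a_1 = 0, a_2 = 21/2, a_3 = 0, a_4 = 119/8, a_5 = 0


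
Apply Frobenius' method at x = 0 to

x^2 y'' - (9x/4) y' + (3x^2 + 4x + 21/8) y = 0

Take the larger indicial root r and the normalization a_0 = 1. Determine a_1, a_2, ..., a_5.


Write in Frobenius form y'' + (p(x)/x) y' + (q(x)/x^2) y = 0:
  p(x) = -9/4,  q(x) = 3x^2 + 4x + 21/8.
Indicial equation: r(r-1) + (-9/4) r + (21/8) = 0 -> roots r_1 = 7/4, r_2 = 3/2.
Take r = r_1 = 7/4. Let y(x) = x^r sum_{n>=0} a_n x^n with a_0 = 1.
Substitute y = x^r sum a_n x^n and match x^{r+n}. The recurrence is
  D(n) a_n + 4 a_{n-1} + 3 a_{n-2} = 0,  where D(n) = (r+n)(r+n-1) + (-9/4)(r+n) + (21/8).
  a_n = [-4 a_{n-1} - 3 a_{n-2}] / D(n).
Since the indicial polynomial factors as (r - r_1)(r - r_2), D(n) = (r_1 + n - r_1)(r_1 + n - r_2) = n(n + 1/4).
Evaluating step by step (a_0 = 1):
  n = 1: D(1) = 1(1 + 1/4) = 5/4; numerator = -4(1) = -4; a_1 = (-4)/(5/4) = -16/5
  n = 2: D(2) = 2(2 + 1/4) = 9/2; numerator = -4(-16/5) - 3(1) = 49/5; a_2 = (49/5)/(9/2) = 98/45
  n = 3: D(3) = 3(3 + 1/4) = 39/4; numerator = -4(98/45) - 3(-16/5) = 8/9; a_3 = (8/9)/(39/4) = 32/351
  n = 4: D(4) = 4(4 + 1/4) = 17; numerator = -4(32/351) - 3(98/45) = -12106/1755; a_4 = (-12106/1755)/(17) = -12106/29835
  n = 5: D(5) = 5(5 + 1/4) = 105/4; numerator = -4(-12106/29835) - 3(32/351) = 40264/29835; a_5 = (40264/29835)/(105/4) = 23008/447525

r = 7/4; a_0 = 1; a_1 = -16/5; a_2 = 98/45; a_3 = 32/351; a_4 = -12106/29835; a_5 = 23008/447525


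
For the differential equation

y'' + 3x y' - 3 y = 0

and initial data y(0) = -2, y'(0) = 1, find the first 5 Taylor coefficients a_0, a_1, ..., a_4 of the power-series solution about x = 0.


Ansatz: y(x) = sum_{n>=0} a_n x^n, so y'(x) = sum_{n>=1} n a_n x^(n-1) and y''(x) = sum_{n>=2} n(n-1) a_n x^(n-2).
Substitute into P(x) y'' + Q(x) y' + R(x) y = 0 with P(x) = 1, Q(x) = 3x, R(x) = -3, and match powers of x.
Initial conditions: a_0 = -2, a_1 = 1.
Setting the coefficient of each power of x to zero and solving order by order (substituting the coefficients already found):
  x^0: 2 a_2 - 3 a_0 = 0  ->  2 a_2 = 3 a_0 = -6  ->  a_2 = -3
  x^1: 6 a_3 = 0  ->  a_3 = 0
  x^2: 12 a_4 + 3 a_2 = 0  ->  12 a_4 = -3 a_2 = 9  ->  a_4 = 3/4
Truncated series: y(x) = -2 + x - 3 x^2 + (3/4) x^4 + O(x^5).

a_0 = -2; a_1 = 1; a_2 = -3; a_3 = 0; a_4 = 3/4


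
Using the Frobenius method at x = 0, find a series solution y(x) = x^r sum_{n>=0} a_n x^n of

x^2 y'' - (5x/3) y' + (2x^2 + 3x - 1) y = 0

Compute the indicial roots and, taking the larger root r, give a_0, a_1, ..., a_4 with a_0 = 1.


Write in Frobenius form y'' + (p(x)/x) y' + (q(x)/x^2) y = 0:
  p(x) = -5/3,  q(x) = 2x^2 + 3x - 1.
Indicial equation: r(r-1) + (-5/3) r + (-1) = 0 -> roots r_1 = 3, r_2 = -1/3.
Take r = r_1 = 3. Let y(x) = x^r sum_{n>=0} a_n x^n with a_0 = 1.
Substitute y = x^r sum a_n x^n and match x^{r+n}. The recurrence is
  D(n) a_n + 3 a_{n-1} + 2 a_{n-2} = 0,  where D(n) = (r+n)(r+n-1) + (-5/3)(r+n) + (-1).
  a_n = [-3 a_{n-1} - 2 a_{n-2}] / D(n).
Since the indicial polynomial factors as (r - r_1)(r - r_2), D(n) = (r_1 + n - r_1)(r_1 + n - r_2) = n(n + 10/3).
Evaluating step by step (a_0 = 1):
  n = 1: D(1) = 1(1 + 10/3) = 13/3; numerator = -3(1) = -3; a_1 = (-3)/(13/3) = -9/13
  n = 2: D(2) = 2(2 + 10/3) = 32/3; numerator = -3(-9/13) - 2(1) = 1/13; a_2 = (1/13)/(32/3) = 3/416
  n = 3: D(3) = 3(3 + 10/3) = 19; numerator = -3(3/416) - 2(-9/13) = 567/416; a_3 = (567/416)/(19) = 567/7904
  n = 4: D(4) = 4(4 + 10/3) = 88/3; numerator = -3(567/7904) - 2(3/416) = -1815/7904; a_4 = (-1815/7904)/(88/3) = -495/63232

r = 3; a_0 = 1; a_1 = -9/13; a_2 = 3/416; a_3 = 567/7904; a_4 = -495/63232


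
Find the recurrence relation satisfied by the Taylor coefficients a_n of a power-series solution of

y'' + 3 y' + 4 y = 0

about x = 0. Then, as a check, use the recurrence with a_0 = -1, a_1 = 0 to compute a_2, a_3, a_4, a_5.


Substitute y = sum_n a_n x^n.
y''(x) has coefficient (n+2)(n+1) a_{n+2} at x^n;
3 y'(x) has coefficient 3 (n+1) a_{n+1} at x^n;
4 y(x) has coefficient 4 a_n at x^n.
Matching x^n: (n+2)(n+1) a_{n+2} + 3 (n+1) a_{n+1} + 4 a_n = 0.
Thus a_{n+2} = [-3 (n+1) a_{n+1} - 4 a_n] / ((n+1)(n+2)).

Check with a_0 = -1, a_1 = 0 (apply the recurrence for n = 0, 1, 2, 3): a_0 = -1, a_1 = 0, a_2 = 2, a_3 = -2, a_4 = 5/6, a_5 = -1/10.

a_(n+2) = [-3 (n+1) a_(n+1) - 4 a_n] / ((n+1)(n+2)); check: a_0 = -1, a_1 = 0, a_2 = 2, a_3 = -2, a_4 = 5/6, a_5 = -1/10


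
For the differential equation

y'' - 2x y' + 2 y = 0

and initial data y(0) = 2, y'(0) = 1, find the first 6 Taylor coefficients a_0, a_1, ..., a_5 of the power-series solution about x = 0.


Ansatz: y(x) = sum_{n>=0} a_n x^n, so y'(x) = sum_{n>=1} n a_n x^(n-1) and y''(x) = sum_{n>=2} n(n-1) a_n x^(n-2).
Substitute into P(x) y'' + Q(x) y' + R(x) y = 0 with P(x) = 1, Q(x) = -2x, R(x) = 2, and match powers of x.
Initial conditions: a_0 = 2, a_1 = 1.
Setting the coefficient of each power of x to zero and solving order by order (substituting the coefficients already found):
  x^0: 2 a_2 + 2 a_0 = 0  ->  2 a_2 = -2 a_0 = -4  ->  a_2 = -2
  x^1: 6 a_3 = 0  ->  a_3 = 0
  x^2: 12 a_4 - 2 a_2 = 0  ->  12 a_4 = 2 a_2 = -4  ->  a_4 = -1/3
  x^3: 20 a_5 - 4 a_3 = 0  ->  20 a_5 = 4 a_3 = 0  ->  a_5 = 0
Truncated series: y(x) = 2 + x - 2 x^2 - (1/3) x^4 + O(x^6).

a_0 = 2; a_1 = 1; a_2 = -2; a_3 = 0; a_4 = -1/3; a_5 = 0


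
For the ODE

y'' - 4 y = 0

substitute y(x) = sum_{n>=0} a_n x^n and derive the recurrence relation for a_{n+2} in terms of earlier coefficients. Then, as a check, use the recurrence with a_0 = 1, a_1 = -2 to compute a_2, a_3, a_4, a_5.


Substitute y = sum_n a_n x^n into y'' + (const) y = 0.
y''(x) = sum_{n>=0} (n+2)(n+1) a_{n+2} x^n.
The ODE becomes sum_n [(n+2)(n+1) a_{n+2} - 4 a_n] x^n = 0.
Setting each coefficient to zero gives the recurrence:
  (n+2)(n+1) a_{n+2} - 4 a_n = 0,
  a_{n+2} = 4 / ((n+1)(n+2)) a_n.

Check with a_0 = 1, a_1 = -2 (apply the recurrence for n = 0, 1, 2, 3): a_0 = 1, a_1 = -2, a_2 = 2, a_3 = -4/3, a_4 = 2/3, a_5 = -4/15.

a_{n+2} = 4/((n+1)(n+2)) * a_n; check: a_0 = 1, a_1 = -2, a_2 = 2, a_3 = -4/3, a_4 = 2/3, a_5 = -4/15


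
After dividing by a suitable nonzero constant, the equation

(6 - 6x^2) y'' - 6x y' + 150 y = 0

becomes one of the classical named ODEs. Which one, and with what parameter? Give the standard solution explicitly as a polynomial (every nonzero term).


All three coefficients share the factor 6; dividing through by 6 gives  (1 - x^2) y'' - x y' + 25 y = 0.
This matches the Chebyshev equation (1 - x^2) y'' - x y' + n^2 y = 0 (note the -x y' term, not -2x y') with n^2 = 25, so n = 5; the polynomial solution is T_5(x).
With y = sum_k a_k x^k, matching x^k gives (k+2)(k+1) a_{k+2} = (k^2 - n^2) a_k = (k - 5)(k + 5) a_k. The right side vanishes at k = 5, so the series with the parity of 5 terminates at degree 5.
Standard normalization: leading coefficient of T_n is 2^(n-1), so a_5 = 2^4 = 16. Work downward with a_k = (k+1)(k+2) a_{k+2} / ((k - 5)(k + 5)):
  a_3 = (4)(5)(16) / ((3 - 5)(3 + 5)) = 320/(-16) = -20
  a_1 = (2)(3)(-20) / ((1 - 5)(1 + 5)) = -120/(-24) = 5
Hence T_5(x) = 16 x^5 - 20 x^3 + 5 x.

T_5(x); series = 16 x^5 - 20 x^3 + 5 x


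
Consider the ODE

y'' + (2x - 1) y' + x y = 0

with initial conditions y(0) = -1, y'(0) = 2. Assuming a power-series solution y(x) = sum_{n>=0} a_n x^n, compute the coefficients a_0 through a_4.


Ansatz: y(x) = sum_{n>=0} a_n x^n, so y'(x) = sum_{n>=1} n a_n x^(n-1) and y''(x) = sum_{n>=2} n(n-1) a_n x^(n-2).
Substitute into P(x) y'' + Q(x) y' + R(x) y = 0 with P(x) = 1, Q(x) = 2x - 1, R(x) = x, and match powers of x.
Initial conditions: a_0 = -1, a_1 = 2.
Setting the coefficient of each power of x to zero and solving order by order (substituting the coefficients already found):
  x^0: 2 a_2 - a_1 = 0  ->  2 a_2 = a_1 = 2  ->  a_2 = 1
  x^1: 6 a_3 - 2 a_2 + 2 a_1 + a_0 = 0  ->  6 a_3 = 2 a_2 - 2 a_1 - a_0 = -1  ->  a_3 = -1/6
  x^2: 12 a_4 - 3 a_3 + 4 a_2 + a_1 = 0  ->  12 a_4 = 3 a_3 - 4 a_2 - a_1 = -13/2  ->  a_4 = -13/24
Truncated series: y(x) = -1 + 2 x + x^2 - (1/6) x^3 - (13/24) x^4 + O(x^5).

a_0 = -1; a_1 = 2; a_2 = 1; a_3 = -1/6; a_4 = -13/24


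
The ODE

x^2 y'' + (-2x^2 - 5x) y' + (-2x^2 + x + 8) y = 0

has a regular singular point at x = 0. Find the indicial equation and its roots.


Divide by x^2 to reach normal form y'' + P_1(x) y' + P_2(x) y = 0 with P_1(x) = -2 - 5/x and P_2(x) = -2 + 1/x + 8/x^2.
x = 0 is a singular point because the y'-coefficient -2 - 5/x has a pole at x = 0 and the y-coefficient -2 + 1/x + 8/x^2 has a pole at x = 0.
It is a regular singular point because x P_1(x) = p(x) = -2x - 5 and x^2 P_2(x) = q(x) = -2x^2 + x + 8 are polynomials, hence analytic at x = 0.
p(0) = -5,  q(0) = 8.
Indicial equation: r(r-1) + p(0) r + q(0) = 0, i.e. r^2 + (p(0) - 1) r + q(0) = 0, i.e. r^2 - 6 r + 8 = 0.
Discriminant: (-6)^2 - 4(8) = 4, so r = (6 ± 2)/2.
Solving: r_1 = 4, r_2 = 2.

indicial: r^2 - 6 r + 8 = 0; roots r_1 = 4, r_2 = 2


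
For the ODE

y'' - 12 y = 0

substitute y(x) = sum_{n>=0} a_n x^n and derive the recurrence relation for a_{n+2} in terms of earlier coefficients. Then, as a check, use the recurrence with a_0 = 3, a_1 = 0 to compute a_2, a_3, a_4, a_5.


Substitute y = sum_n a_n x^n into y'' + (const) y = 0.
y''(x) = sum_{n>=0} (n+2)(n+1) a_{n+2} x^n.
The ODE becomes sum_n [(n+2)(n+1) a_{n+2} - 12 a_n] x^n = 0.
Setting each coefficient to zero gives the recurrence:
  (n+2)(n+1) a_{n+2} - 12 a_n = 0,
  a_{n+2} = 12 / ((n+1)(n+2)) a_n.

Check with a_0 = 3, a_1 = 0 (apply the recurrence for n = 0, 1, 2, 3): a_0 = 3, a_1 = 0, a_2 = 18, a_3 = 0, a_4 = 18, a_5 = 0.

a_{n+2} = 12/((n+1)(n+2)) * a_n; check: a_0 = 3, a_1 = 0, a_2 = 18, a_3 = 0, a_4 = 18, a_5 = 0


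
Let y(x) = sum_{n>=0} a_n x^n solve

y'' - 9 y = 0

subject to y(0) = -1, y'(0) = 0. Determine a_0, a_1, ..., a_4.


Ansatz: y(x) = sum_{n>=0} a_n x^n, so y'(x) = sum_{n>=1} n a_n x^(n-1) and y''(x) = sum_{n>=2} n(n-1) a_n x^(n-2).
Substitute into P(x) y'' + Q(x) y' + R(x) y = 0 with P(x) = 1, Q(x) = 0, R(x) = -9, and match powers of x.
Initial conditions: a_0 = -1, a_1 = 0.
Setting the coefficient of each power of x to zero and solving order by order (substituting the coefficients already found):
  x^0: 2 a_2 - 9 a_0 = 0  ->  2 a_2 = 9 a_0 = -9  ->  a_2 = -9/2
  x^1: 6 a_3 - 9 a_1 = 0  ->  6 a_3 = 9 a_1 = 0  ->  a_3 = 0
  x^2: 12 a_4 - 9 a_2 = 0  ->  12 a_4 = 9 a_2 = -81/2  ->  a_4 = -27/8
Truncated series: y(x) = -1 - (9/2) x^2 - (27/8) x^4 + O(x^5).

a_0 = -1; a_1 = 0; a_2 = -9/2; a_3 = 0; a_4 = -27/8


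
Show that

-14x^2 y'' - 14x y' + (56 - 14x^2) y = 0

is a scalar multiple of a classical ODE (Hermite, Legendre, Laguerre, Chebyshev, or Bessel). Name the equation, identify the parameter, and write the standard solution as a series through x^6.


All three coefficients share the factor -14; dividing through by -14 gives  x^2 y'' + x y' + (x^2 - 4) y = 0.
This matches the Bessel equation x^2 y'' + x y' + (x^2 - nu^2) y = 0 with nu^2 = 4, so nu = 2; the solution bounded at x = 0 is J_2(x).
Frobenius at x = 0: indicial roots ±nu; for r = nu the recurrence k(k + 2nu) c_k = -c_{k-2} gives the standard series J_nu(x) = sum_{k>=0} (-1)^k / (k! (k+nu)!) (x/2)^(2k+nu). Evaluate the first 3 terms:
  k = 0: (-1)^0 / (0! * 2! * 2^2) x^2 = 1/(1*2*4) x^2 = (1/8) x^2
  k = 1: (-1)^1 / (1! * 3! * 2^4) x^4 = -1/(1*6*16) x^4 = (-1/96) x^4
  k = 2: (-1)^2 / (2! * 4! * 2^6) x^6 = 1/(2*24*64) x^6 = (1/3072) x^6
Hence J_2(x) = x^6/3072 - x^4/96 + x^2/8 + ....

J_2(x); series = x^6/3072 - x^4/96 + x^2/8


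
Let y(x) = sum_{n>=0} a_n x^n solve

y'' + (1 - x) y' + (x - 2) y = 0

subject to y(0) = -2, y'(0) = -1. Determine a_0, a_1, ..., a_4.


Ansatz: y(x) = sum_{n>=0} a_n x^n, so y'(x) = sum_{n>=1} n a_n x^(n-1) and y''(x) = sum_{n>=2} n(n-1) a_n x^(n-2).
Substitute into P(x) y'' + Q(x) y' + R(x) y = 0 with P(x) = 1, Q(x) = 1 - x, R(x) = x - 2, and match powers of x.
Initial conditions: a_0 = -2, a_1 = -1.
Setting the coefficient of each power of x to zero and solving order by order (substituting the coefficients already found):
  x^0: 2 a_2 + a_1 - 2 a_0 = 0  ->  2 a_2 = -a_1 + 2 a_0 = -3  ->  a_2 = -3/2
  x^1: 6 a_3 + 2 a_2 - 3 a_1 + a_0 = 0  ->  6 a_3 = -2 a_2 + 3 a_1 - a_0 = 2  ->  a_3 = 1/3
  x^2: 12 a_4 + 3 a_3 - 4 a_2 + a_1 = 0  ->  12 a_4 = -3 a_3 + 4 a_2 - a_1 = -6  ->  a_4 = -1/2
Truncated series: y(x) = -2 - x - (3/2) x^2 + (1/3) x^3 - (1/2) x^4 + O(x^5).

a_0 = -2; a_1 = -1; a_2 = -3/2; a_3 = 1/3; a_4 = -1/2


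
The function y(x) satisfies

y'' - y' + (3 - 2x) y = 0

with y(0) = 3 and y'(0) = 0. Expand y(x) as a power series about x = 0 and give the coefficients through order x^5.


Ansatz: y(x) = sum_{n>=0} a_n x^n, so y'(x) = sum_{n>=1} n a_n x^(n-1) and y''(x) = sum_{n>=2} n(n-1) a_n x^(n-2).
Substitute into P(x) y'' + Q(x) y' + R(x) y = 0 with P(x) = 1, Q(x) = -1, R(x) = 3 - 2x, and match powers of x.
Initial conditions: a_0 = 3, a_1 = 0.
Setting the coefficient of each power of x to zero and solving order by order (substituting the coefficients already found):
  x^0: 2 a_2 - a_1 + 3 a_0 = 0  ->  2 a_2 = a_1 - 3 a_0 = -9  ->  a_2 = -9/2
  x^1: 6 a_3 - 2 a_2 + 3 a_1 - 2 a_0 = 0  ->  6 a_3 = 2 a_2 - 3 a_1 + 2 a_0 = -3  ->  a_3 = -1/2
  x^2: 12 a_4 - 3 a_3 + 3 a_2 - 2 a_1 = 0  ->  12 a_4 = 3 a_3 - 3 a_2 + 2 a_1 = 12  ->  a_4 = 1
  x^3: 20 a_5 - 4 a_4 + 3 a_3 - 2 a_2 = 0  ->  20 a_5 = 4 a_4 - 3 a_3 + 2 a_2 = -7/2  ->  a_5 = -7/40
Truncated series: y(x) = 3 - (9/2) x^2 - (1/2) x^3 + x^4 - (7/40) x^5 + O(x^6).

a_0 = 3; a_1 = 0; a_2 = -9/2; a_3 = -1/2; a_4 = 1; a_5 = -7/40


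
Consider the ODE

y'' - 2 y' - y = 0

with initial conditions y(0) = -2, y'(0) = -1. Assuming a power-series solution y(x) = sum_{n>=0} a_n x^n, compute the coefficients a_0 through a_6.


Ansatz: y(x) = sum_{n>=0} a_n x^n, so y'(x) = sum_{n>=1} n a_n x^(n-1) and y''(x) = sum_{n>=2} n(n-1) a_n x^(n-2).
Substitute into P(x) y'' + Q(x) y' + R(x) y = 0 with P(x) = 1, Q(x) = -2, R(x) = -1, and match powers of x.
Initial conditions: a_0 = -2, a_1 = -1.
Setting the coefficient of each power of x to zero and solving order by order (substituting the coefficients already found):
  x^0: 2 a_2 - 2 a_1 - a_0 = 0  ->  2 a_2 = 2 a_1 + a_0 = -4  ->  a_2 = -2
  x^1: 6 a_3 - 4 a_2 - a_1 = 0  ->  6 a_3 = 4 a_2 + a_1 = -9  ->  a_3 = -3/2
  x^2: 12 a_4 - 6 a_3 - a_2 = 0  ->  12 a_4 = 6 a_3 + a_2 = -11  ->  a_4 = -11/12
  x^3: 20 a_5 - 8 a_4 - a_3 = 0  ->  20 a_5 = 8 a_4 + a_3 = -53/6  ->  a_5 = -53/120
  x^4: 30 a_6 - 10 a_5 - a_4 = 0  ->  30 a_6 = 10 a_5 + a_4 = -16/3  ->  a_6 = -8/45
Truncated series: y(x) = -2 - x - 2 x^2 - (3/2) x^3 - (11/12) x^4 - (53/120) x^5 - (8/45) x^6 + O(x^7).

a_0 = -2; a_1 = -1; a_2 = -2; a_3 = -3/2; a_4 = -11/12; a_5 = -53/120; a_6 = -8/45


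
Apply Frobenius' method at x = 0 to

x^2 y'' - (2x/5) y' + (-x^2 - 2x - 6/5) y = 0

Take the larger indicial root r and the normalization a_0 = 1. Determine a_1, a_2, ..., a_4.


Write in Frobenius form y'' + (p(x)/x) y' + (q(x)/x^2) y = 0:
  p(x) = -2/5,  q(x) = -x^2 - 2x - 6/5.
Indicial equation: r(r-1) + (-2/5) r + (-6/5) = 0 -> roots r_1 = 2, r_2 = -3/5.
Take r = r_1 = 2. Let y(x) = x^r sum_{n>=0} a_n x^n with a_0 = 1.
Substitute y = x^r sum a_n x^n and match x^{r+n}. The recurrence is
  D(n) a_n - 2 a_{n-1} - 1 a_{n-2} = 0,  where D(n) = (r+n)(r+n-1) + (-2/5)(r+n) + (-6/5).
  a_n = [2 a_{n-1} + 1 a_{n-2}] / D(n).
Since the indicial polynomial factors as (r - r_1)(r - r_2), D(n) = (r_1 + n - r_1)(r_1 + n - r_2) = n(n + 13/5).
Evaluating step by step (a_0 = 1):
  n = 1: D(1) = 1(1 + 13/5) = 18/5; numerator = 2(1) = 2; a_1 = (2)/(18/5) = 5/9
  n = 2: D(2) = 2(2 + 13/5) = 46/5; numerator = 2(5/9) + 1(1) = 19/9; a_2 = (19/9)/(46/5) = 95/414
  n = 3: D(3) = 3(3 + 13/5) = 84/5; numerator = 2(95/414) + 1(5/9) = 70/69; a_3 = (70/69)/(84/5) = 25/414
  n = 4: D(4) = 4(4 + 13/5) = 132/5; numerator = 2(25/414) + 1(95/414) = 145/414; a_4 = (145/414)/(132/5) = 725/54648

r = 2; a_0 = 1; a_1 = 5/9; a_2 = 95/414; a_3 = 25/414; a_4 = 725/54648


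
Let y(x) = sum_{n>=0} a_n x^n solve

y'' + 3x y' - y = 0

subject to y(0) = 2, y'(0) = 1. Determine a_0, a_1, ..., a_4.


Ansatz: y(x) = sum_{n>=0} a_n x^n, so y'(x) = sum_{n>=1} n a_n x^(n-1) and y''(x) = sum_{n>=2} n(n-1) a_n x^(n-2).
Substitute into P(x) y'' + Q(x) y' + R(x) y = 0 with P(x) = 1, Q(x) = 3x, R(x) = -1, and match powers of x.
Initial conditions: a_0 = 2, a_1 = 1.
Setting the coefficient of each power of x to zero and solving order by order (substituting the coefficients already found):
  x^0: 2 a_2 - a_0 = 0  ->  2 a_2 = a_0 = 2  ->  a_2 = 1
  x^1: 6 a_3 + 2 a_1 = 0  ->  6 a_3 = -2 a_1 = -2  ->  a_3 = -1/3
  x^2: 12 a_4 + 5 a_2 = 0  ->  12 a_4 = -5 a_2 = -5  ->  a_4 = -5/12
Truncated series: y(x) = 2 + x + x^2 - (1/3) x^3 - (5/12) x^4 + O(x^5).

a_0 = 2; a_1 = 1; a_2 = 1; a_3 = -1/3; a_4 = -5/12


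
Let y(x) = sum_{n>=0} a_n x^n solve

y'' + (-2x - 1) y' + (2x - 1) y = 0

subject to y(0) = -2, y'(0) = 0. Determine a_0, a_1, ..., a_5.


Ansatz: y(x) = sum_{n>=0} a_n x^n, so y'(x) = sum_{n>=1} n a_n x^(n-1) and y''(x) = sum_{n>=2} n(n-1) a_n x^(n-2).
Substitute into P(x) y'' + Q(x) y' + R(x) y = 0 with P(x) = 1, Q(x) = -2x - 1, R(x) = 2x - 1, and match powers of x.
Initial conditions: a_0 = -2, a_1 = 0.
Setting the coefficient of each power of x to zero and solving order by order (substituting the coefficients already found):
  x^0: 2 a_2 - a_1 - a_0 = 0  ->  2 a_2 = a_1 + a_0 = -2  ->  a_2 = -1
  x^1: 6 a_3 - 2 a_2 - 3 a_1 + 2 a_0 = 0  ->  6 a_3 = 2 a_2 + 3 a_1 - 2 a_0 = 2  ->  a_3 = 1/3
  x^2: 12 a_4 - 3 a_3 - 5 a_2 + 2 a_1 = 0  ->  12 a_4 = 3 a_3 + 5 a_2 - 2 a_1 = -4  ->  a_4 = -1/3
  x^3: 20 a_5 - 4 a_4 - 7 a_3 + 2 a_2 = 0  ->  20 a_5 = 4 a_4 + 7 a_3 - 2 a_2 = 3  ->  a_5 = 3/20
Truncated series: y(x) = -2 - x^2 + (1/3) x^3 - (1/3) x^4 + (3/20) x^5 + O(x^6).

a_0 = -2; a_1 = 0; a_2 = -1; a_3 = 1/3; a_4 = -1/3; a_5 = 3/20


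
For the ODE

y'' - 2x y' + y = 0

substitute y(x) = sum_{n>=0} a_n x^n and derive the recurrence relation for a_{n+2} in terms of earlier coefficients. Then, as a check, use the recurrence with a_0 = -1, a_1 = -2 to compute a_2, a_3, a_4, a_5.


Substitute y = sum_n a_n x^n.
y''(x) has coefficient (n+2)(n+1) a_{n+2} at x^n;
-2 x y'(x) has coefficient -2 n a_n at x^n (shift);
y(x) has coefficient 1 a_n at x^n.
Matching x^n: (n+2)(n+1) a_{n+2} + (-2n + 1) a_n = 0.
Thus a_{n+2} = (2n - 1) / ((n+1)(n+2)) * a_n.

Check with a_0 = -1, a_1 = -2 (apply the recurrence for n = 0, 1, 2, 3): a_0 = -1, a_1 = -2, a_2 = 1/2, a_3 = -1/3, a_4 = 1/8, a_5 = -1/12.

a_(n+2) = (2n - 1) / ((n+1)(n+2)) * a_n; check: a_0 = -1, a_1 = -2, a_2 = 1/2, a_3 = -1/3, a_4 = 1/8, a_5 = -1/12


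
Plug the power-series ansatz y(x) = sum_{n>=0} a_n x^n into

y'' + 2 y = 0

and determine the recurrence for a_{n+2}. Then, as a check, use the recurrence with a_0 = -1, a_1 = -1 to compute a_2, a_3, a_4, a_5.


Substitute y = sum_n a_n x^n into y'' + (const) y = 0.
y''(x) = sum_{n>=0} (n+2)(n+1) a_{n+2} x^n.
The ODE becomes sum_n [(n+2)(n+1) a_{n+2} + 2 a_n] x^n = 0.
Setting each coefficient to zero gives the recurrence:
  (n+2)(n+1) a_{n+2} + 2 a_n = 0,
  a_{n+2} = -2 / ((n+1)(n+2)) a_n.

Check with a_0 = -1, a_1 = -1 (apply the recurrence for n = 0, 1, 2, 3): a_0 = -1, a_1 = -1, a_2 = 1, a_3 = 1/3, a_4 = -1/6, a_5 = -1/30.

a_{n+2} = -2/((n+1)(n+2)) * a_n; check: a_0 = -1, a_1 = -1, a_2 = 1, a_3 = 1/3, a_4 = -1/6, a_5 = -1/30


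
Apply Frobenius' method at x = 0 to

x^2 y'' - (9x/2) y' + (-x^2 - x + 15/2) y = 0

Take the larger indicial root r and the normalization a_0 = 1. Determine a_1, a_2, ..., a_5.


Write in Frobenius form y'' + (p(x)/x) y' + (q(x)/x^2) y = 0:
  p(x) = -9/2,  q(x) = -x^2 - x + 15/2.
Indicial equation: r(r-1) + (-9/2) r + (15/2) = 0 -> roots r_1 = 3, r_2 = 5/2.
Take r = r_1 = 3. Let y(x) = x^r sum_{n>=0} a_n x^n with a_0 = 1.
Substitute y = x^r sum a_n x^n and match x^{r+n}. The recurrence is
  D(n) a_n - 1 a_{n-1} - 1 a_{n-2} = 0,  where D(n) = (r+n)(r+n-1) + (-9/2)(r+n) + (15/2).
  a_n = [1 a_{n-1} + 1 a_{n-2}] / D(n).
Since the indicial polynomial factors as (r - r_1)(r - r_2), D(n) = (r_1 + n - r_1)(r_1 + n - r_2) = n(n + 1/2).
Evaluating step by step (a_0 = 1):
  n = 1: D(1) = 1(1 + 1/2) = 3/2; numerator = 1(1) = 1; a_1 = (1)/(3/2) = 2/3
  n = 2: D(2) = 2(2 + 1/2) = 5; numerator = 1(2/3) + 1(1) = 5/3; a_2 = (5/3)/(5) = 1/3
  n = 3: D(3) = 3(3 + 1/2) = 21/2; numerator = 1(1/3) + 1(2/3) = 1; a_3 = (1)/(21/2) = 2/21
  n = 4: D(4) = 4(4 + 1/2) = 18; numerator = 1(2/21) + 1(1/3) = 3/7; a_4 = (3/7)/(18) = 1/42
  n = 5: D(5) = 5(5 + 1/2) = 55/2; numerator = 1(1/42) + 1(2/21) = 5/42; a_5 = (5/42)/(55/2) = 1/231

r = 3; a_0 = 1; a_1 = 2/3; a_2 = 1/3; a_3 = 2/21; a_4 = 1/42; a_5 = 1/231


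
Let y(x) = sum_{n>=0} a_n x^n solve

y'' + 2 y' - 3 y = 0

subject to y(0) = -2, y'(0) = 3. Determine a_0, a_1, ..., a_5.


Ansatz: y(x) = sum_{n>=0} a_n x^n, so y'(x) = sum_{n>=1} n a_n x^(n-1) and y''(x) = sum_{n>=2} n(n-1) a_n x^(n-2).
Substitute into P(x) y'' + Q(x) y' + R(x) y = 0 with P(x) = 1, Q(x) = 2, R(x) = -3, and match powers of x.
Initial conditions: a_0 = -2, a_1 = 3.
Setting the coefficient of each power of x to zero and solving order by order (substituting the coefficients already found):
  x^0: 2 a_2 + 2 a_1 - 3 a_0 = 0  ->  2 a_2 = -2 a_1 + 3 a_0 = -12  ->  a_2 = -6
  x^1: 6 a_3 + 4 a_2 - 3 a_1 = 0  ->  6 a_3 = -4 a_2 + 3 a_1 = 33  ->  a_3 = 11/2
  x^2: 12 a_4 + 6 a_3 - 3 a_2 = 0  ->  12 a_4 = -6 a_3 + 3 a_2 = -51  ->  a_4 = -17/4
  x^3: 20 a_5 + 8 a_4 - 3 a_3 = 0  ->  20 a_5 = -8 a_4 + 3 a_3 = 101/2  ->  a_5 = 101/40
Truncated series: y(x) = -2 + 3 x - 6 x^2 + (11/2) x^3 - (17/4) x^4 + (101/40) x^5 + O(x^6).

a_0 = -2; a_1 = 3; a_2 = -6; a_3 = 11/2; a_4 = -17/4; a_5 = 101/40


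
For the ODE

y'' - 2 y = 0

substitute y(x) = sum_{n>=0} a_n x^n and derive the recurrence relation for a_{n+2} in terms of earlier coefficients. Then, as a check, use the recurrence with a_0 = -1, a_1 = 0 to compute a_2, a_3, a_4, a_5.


Substitute y = sum_n a_n x^n into y'' + (const) y = 0.
y''(x) = sum_{n>=0} (n+2)(n+1) a_{n+2} x^n.
The ODE becomes sum_n [(n+2)(n+1) a_{n+2} - 2 a_n] x^n = 0.
Setting each coefficient to zero gives the recurrence:
  (n+2)(n+1) a_{n+2} - 2 a_n = 0,
  a_{n+2} = 2 / ((n+1)(n+2)) a_n.

Check with a_0 = -1, a_1 = 0 (apply the recurrence for n = 0, 1, 2, 3): a_0 = -1, a_1 = 0, a_2 = -1, a_3 = 0, a_4 = -1/6, a_5 = 0.

a_{n+2} = 2/((n+1)(n+2)) * a_n; check: a_0 = -1, a_1 = 0, a_2 = -1, a_3 = 0, a_4 = -1/6, a_5 = 0


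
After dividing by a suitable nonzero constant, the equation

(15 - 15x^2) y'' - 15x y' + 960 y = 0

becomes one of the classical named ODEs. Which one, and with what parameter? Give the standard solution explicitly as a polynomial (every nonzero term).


All three coefficients share the factor 15; dividing through by 15 gives  (1 - x^2) y'' - x y' + 64 y = 0.
This matches the Chebyshev equation (1 - x^2) y'' - x y' + n^2 y = 0 (note the -x y' term, not -2x y') with n^2 = 64, so n = 8; the polynomial solution is T_8(x).
With y = sum_k a_k x^k, matching x^k gives (k+2)(k+1) a_{k+2} = (k^2 - n^2) a_k = (k - 8)(k + 8) a_k. The right side vanishes at k = 8, so the series with the parity of 8 terminates at degree 8.
Standard normalization: leading coefficient of T_n is 2^(n-1), so a_8 = 2^7 = 128. Work downward with a_k = (k+1)(k+2) a_{k+2} / ((k - 8)(k + 8)):
  a_6 = (7)(8)(128) / ((6 - 8)(6 + 8)) = 7168/(-28) = -256
  a_4 = (5)(6)(-256) / ((4 - 8)(4 + 8)) = -7680/(-48) = 160
  a_2 = (3)(4)(160) / ((2 - 8)(2 + 8)) = 1920/(-60) = -32
  a_0 = (1)(2)(-32) / ((0 - 8)(0 + 8)) = -64/(-64) = 1
Hence T_8(x) = 128 x^8 - 256 x^6 + 160 x^4 - 32 x^2 + 1.

T_8(x); series = 128 x^8 - 256 x^6 + 160 x^4 - 32 x^2 + 1
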